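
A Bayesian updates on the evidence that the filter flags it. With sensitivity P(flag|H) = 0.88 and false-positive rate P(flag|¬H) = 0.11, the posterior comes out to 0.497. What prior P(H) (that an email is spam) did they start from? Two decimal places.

Bayes' rule in odds form gives O(H|E) = O(H)·[P(E|H)/P(E|¬H)], hence O(H) = O(H|E)/LR.
Posterior odds = 0.497/(1−0.497) = 0.9881. LR = 0.88/0.11 = 8.0000.
Prior odds = 0.9881/8.0000 = 0.1235, so P(H) = 0.1235/(1+0.1235) ≈ 0.11.

P(H) = 0.11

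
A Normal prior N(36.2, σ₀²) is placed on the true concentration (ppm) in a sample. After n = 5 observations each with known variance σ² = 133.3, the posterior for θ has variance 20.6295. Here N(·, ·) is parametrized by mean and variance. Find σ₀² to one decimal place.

σ₀² = 91.2

Posterior precision equals prior precision plus data precision: 1/σ_n² = 1/σ₀² + n/σ².
So 1/σ₀² = 1/20.6295 − 5/133.3 = 0.048474 − 0.037509 = 0.010965.
Hence σ₀² = 1/0.010965 ≈ 91.2.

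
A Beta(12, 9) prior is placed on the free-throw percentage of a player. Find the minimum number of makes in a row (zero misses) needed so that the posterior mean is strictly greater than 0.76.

k = 17

After k makes and 0 misses the posterior is Beta(12+k, 9), with mean (12+k)/(12+9+k).
Set (12+k)/(21+k) > 0.76 and solve: k > (0.76·21 − 12)/(1 − 0.76) = 16.500.
The smallest integer exceeding 16.500 is 17.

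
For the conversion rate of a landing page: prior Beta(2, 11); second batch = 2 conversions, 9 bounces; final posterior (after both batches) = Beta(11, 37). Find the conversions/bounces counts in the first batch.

Because Beta–binomial updating is additive in the counts, the combined data contributed (α_post−α_prior, β_post−β_prior) successes and failures.
Total across both batches: 11−2=9 conversions, 37−11=26 bounces.
Subtract the second batch: 9−2=7 conversions and 26−9=17 bounces.

7 conversions and 17 bounces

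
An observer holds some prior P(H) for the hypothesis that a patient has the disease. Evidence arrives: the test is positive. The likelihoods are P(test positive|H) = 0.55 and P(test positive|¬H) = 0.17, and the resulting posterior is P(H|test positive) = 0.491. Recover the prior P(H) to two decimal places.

In odds form, posterior odds = prior odds × likelihood ratio, so prior odds = posterior odds ÷ LR.
Posterior odds = 0.491/(1−0.491) = 0.9646. LR = 0.55/0.17 = 3.2353.
Prior odds = 0.9646/3.2353 = 0.2981, so P(H) = 0.2981/(1+0.2981) ≈ 0.23.

P(H) = 0.23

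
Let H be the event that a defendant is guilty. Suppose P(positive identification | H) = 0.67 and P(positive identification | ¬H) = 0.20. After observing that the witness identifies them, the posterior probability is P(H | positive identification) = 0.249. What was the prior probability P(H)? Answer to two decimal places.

In odds form, posterior odds = prior odds × likelihood ratio, so prior odds = posterior odds ÷ LR.
Posterior odds = 0.249/(1−0.249) = 0.3316. LR = 0.67/0.20 = 3.3500.
Prior odds = 0.3316/3.3500 = 0.0990, so P(H) = 0.0990/(1+0.0990) ≈ 0.09.

P(H) = 0.09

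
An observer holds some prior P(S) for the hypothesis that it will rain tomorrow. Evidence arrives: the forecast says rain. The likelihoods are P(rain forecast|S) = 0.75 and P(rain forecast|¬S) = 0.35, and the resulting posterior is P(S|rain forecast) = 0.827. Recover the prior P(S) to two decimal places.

P(S) = 0.69

In odds form, posterior odds = prior odds × likelihood ratio, so prior odds = posterior odds ÷ LR.
Posterior odds = 0.827/(1−0.827) = 4.7803. LR = 0.75/0.35 = 2.1429.
Prior odds = 4.7803/2.1429 = 2.2308, so P(S) = 2.2308/(1+2.2308) ≈ 0.69.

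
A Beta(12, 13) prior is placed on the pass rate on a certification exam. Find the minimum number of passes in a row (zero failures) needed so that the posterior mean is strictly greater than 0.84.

After k passes and 0 failures the posterior is Beta(12+k, 13), with mean (12+k)/(12+13+k).
Set (12+k)/(25+k) > 0.84 and solve: k > (0.84·25 − 12)/(1 − 0.84) = 56.250.
The smallest integer exceeding 56.250 is 57, and checking k=57: (69)/(82) = 0.8415 > 0.84.

k = 57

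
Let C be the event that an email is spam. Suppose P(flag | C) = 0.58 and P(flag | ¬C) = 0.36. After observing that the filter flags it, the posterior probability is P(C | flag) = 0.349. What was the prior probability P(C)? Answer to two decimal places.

P(C) = 0.25

Bayes' rule in odds form gives O(C|E) = O(C)·[P(E|C)/P(E|¬C)], hence O(C) = O(C|E)/LR.
Posterior odds = 0.349/(1−0.349) = 0.5361. LR = 0.58/0.36 = 1.6111.
Prior odds = 0.5361/1.6111 = 0.3328, so P(C) = 0.3328/(1+0.3328) ≈ 0.25.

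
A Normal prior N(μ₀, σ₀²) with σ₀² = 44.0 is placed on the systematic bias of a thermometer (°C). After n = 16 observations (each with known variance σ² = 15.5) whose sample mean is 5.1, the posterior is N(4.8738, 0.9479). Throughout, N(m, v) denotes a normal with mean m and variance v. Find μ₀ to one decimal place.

μ₀ = -5.4

With known observation variance, the Normal–Normal posterior has precision τ_n = τ₀ + n/σ² and mean μ_n = (τ₀μ₀ + (n/σ²)x̄)/τ_n.
Here τ₀ = 1/44.0 = 0.022727 and τ_data = 16/15.5 = 1.032258, so τ_n = 1.054985.
Rearranging for μ₀: μ₀ = (μ_n·τ_n − τ_data·x̄)/τ₀ = (4.8738·1.054985 − 1.032258·5.1) / 0.022727 = -0.122730/0.022727 ≈ -5.4.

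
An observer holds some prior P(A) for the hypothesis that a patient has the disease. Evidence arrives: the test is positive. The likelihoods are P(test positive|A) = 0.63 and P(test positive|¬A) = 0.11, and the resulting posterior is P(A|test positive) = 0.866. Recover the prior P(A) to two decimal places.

P(A) = 0.53

Bayes' rule in odds form gives O(A|E) = O(A)·[P(E|A)/P(E|¬A)], hence O(A) = O(A|E)/LR.
Posterior odds = 0.866/(1−0.866) = 6.4627. LR = 0.63/0.11 = 5.7273.
Prior odds = 6.4627/5.7273 = 1.1284, so P(A) = 1.1284/(1+1.1284) ≈ 0.53.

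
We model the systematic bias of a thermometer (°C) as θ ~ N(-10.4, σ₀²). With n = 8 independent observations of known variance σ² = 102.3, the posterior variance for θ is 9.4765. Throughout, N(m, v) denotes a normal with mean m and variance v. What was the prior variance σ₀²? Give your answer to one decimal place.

For the Normal–Normal model with known σ², precisions add: τ_n = τ₀ + n/σ².
So 1/σ₀² = 1/9.4765 − 8/102.3 = 0.105524 − 0.078201 = 0.027323.
Hence σ₀² = 1/0.027323 ≈ 36.6.

σ₀² = 36.6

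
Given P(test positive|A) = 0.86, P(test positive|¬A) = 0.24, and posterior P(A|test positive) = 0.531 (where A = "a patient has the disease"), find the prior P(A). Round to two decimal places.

P(A) = 0.24

Bayes' rule in odds form gives O(A|E) = O(A)·[P(E|A)/P(E|¬A)], hence O(A) = O(A|E)/LR.
Posterior odds = 0.531/(1−0.531) = 1.1322. LR = 0.86/0.24 = 3.5833.
Prior odds = 1.1322/3.5833 = 0.3160, so P(A) = 0.3160/(1+0.3160) ≈ 0.24.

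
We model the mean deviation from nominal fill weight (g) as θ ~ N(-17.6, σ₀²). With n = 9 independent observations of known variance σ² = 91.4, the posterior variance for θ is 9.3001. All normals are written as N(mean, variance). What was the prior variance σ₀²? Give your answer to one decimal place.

For the Normal–Normal model with known σ², precisions add: τ_n = τ₀ + n/σ².
So 1/σ₀² = 1/9.3001 − 9/91.4 = 0.107526 − 0.098468 = 0.009058.
Hence σ₀² = 1/0.009058 ≈ 110.4.

σ₀² = 110.4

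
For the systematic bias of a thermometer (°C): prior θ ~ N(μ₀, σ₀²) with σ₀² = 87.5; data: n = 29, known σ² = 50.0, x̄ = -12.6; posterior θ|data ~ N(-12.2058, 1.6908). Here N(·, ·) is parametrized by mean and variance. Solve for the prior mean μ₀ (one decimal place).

The posterior mean is a precision-weighted average: μ_n = (τ₀μ₀ + τ_data·x̄)/(τ₀+τ_data), with τ₀=1/σ₀² and τ_data=n/σ².
Here τ₀ = 1/87.5 = 0.011429 and τ_data = 29/50.0 = 0.580000, so τ_n = 0.591429.
Rearranging for μ₀: μ₀ = (μ_n·τ_n − τ_data·x̄)/τ₀ = (-12.2058·0.591429 − 0.580000·-12.6) / 0.011429 = 0.089136/0.011429 ≈ 7.8.

μ₀ = 7.8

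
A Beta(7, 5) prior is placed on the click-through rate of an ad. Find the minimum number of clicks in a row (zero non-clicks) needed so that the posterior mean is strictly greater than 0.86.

k = 24

After k clicks and 0 non-clicks the posterior is Beta(7+k, 5), with mean (7+k)/(7+5+k).
Set (7+k)/(12+k) > 0.86 and solve: k > (0.86·12 − 7)/(1 − 0.86) = 23.714.
The smallest integer exceeding 23.714 is 24.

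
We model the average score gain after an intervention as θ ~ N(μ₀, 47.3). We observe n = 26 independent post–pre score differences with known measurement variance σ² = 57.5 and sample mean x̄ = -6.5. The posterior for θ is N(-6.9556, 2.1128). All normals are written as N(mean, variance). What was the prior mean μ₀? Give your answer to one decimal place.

μ₀ = -16.7

With known observation variance, the Normal–Normal posterior has precision τ_n = τ₀ + n/σ² and mean μ_n = (τ₀μ₀ + (n/σ²)x̄)/τ_n.
Here τ₀ = 1/47.3 = 0.021142 and τ_data = 26/57.5 = 0.452174, so τ_n = 0.473316.
Rearranging for μ₀: μ₀ = (μ_n·τ_n − τ_data·x̄)/τ₀ = (-6.9556·0.473316 − 0.452174·-6.5) / 0.021142 = -0.353066/0.021142 ≈ -16.7.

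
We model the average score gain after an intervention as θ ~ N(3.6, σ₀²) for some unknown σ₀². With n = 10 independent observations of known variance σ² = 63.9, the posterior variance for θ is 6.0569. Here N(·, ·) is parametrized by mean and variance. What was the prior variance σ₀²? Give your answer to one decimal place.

Posterior precision equals prior precision plus data precision: 1/σ_n² = 1/σ₀² + n/σ².
So 1/σ₀² = 1/6.0569 − 10/63.9 = 0.165101 − 0.156495 = 0.008606.
Hence σ₀² = 1/0.008606 ≈ 116.2.

σ₀² = 116.2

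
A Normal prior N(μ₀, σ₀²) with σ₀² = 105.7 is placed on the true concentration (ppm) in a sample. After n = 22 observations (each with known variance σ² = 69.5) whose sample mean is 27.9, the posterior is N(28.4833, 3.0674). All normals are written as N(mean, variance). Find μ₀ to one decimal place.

With known observation variance, the Normal–Normal posterior has precision τ_n = τ₀ + n/σ² and mean μ_n = (τ₀μ₀ + (n/σ²)x̄)/τ_n.
Here τ₀ = 1/105.7 = 0.009461 and τ_data = 22/69.5 = 0.316547, so τ_n = 0.326008.
Rearranging for μ₀: μ₀ = (μ_n·τ_n − τ_data·x̄)/τ₀ = (28.4833·0.326008 − 0.316547·27.9) / 0.009461 = 0.454122/0.009461 ≈ 48.0.

μ₀ = 48.0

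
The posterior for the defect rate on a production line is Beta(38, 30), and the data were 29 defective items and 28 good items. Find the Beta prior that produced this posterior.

A Beta(a, b) prior with s successes and f failures in binomial data gives a Beta(a+s, b+f) posterior.
So a = 38 − 29 = 9 and b = 30 − 28 = 2.

Beta(9, 2)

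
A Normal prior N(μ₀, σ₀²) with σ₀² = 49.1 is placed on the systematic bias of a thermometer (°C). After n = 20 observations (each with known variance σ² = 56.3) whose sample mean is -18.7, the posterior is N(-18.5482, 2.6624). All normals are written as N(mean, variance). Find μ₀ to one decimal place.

μ₀ = -15.9

With known observation variance, the Normal–Normal posterior has precision τ_n = τ₀ + n/σ² and mean μ_n = (τ₀μ₀ + (n/σ²)x̄)/τ_n.
Here τ₀ = 1/49.1 = 0.020367 and τ_data = 20/56.3 = 0.355240, so τ_n = 0.375607.
Rearranging for μ₀: μ₀ = (μ_n·τ_n − τ_data·x̄)/τ₀ = (-18.5482·0.375607 − 0.355240·-18.7) / 0.020367 = -0.323846/0.020367 ≈ -15.9.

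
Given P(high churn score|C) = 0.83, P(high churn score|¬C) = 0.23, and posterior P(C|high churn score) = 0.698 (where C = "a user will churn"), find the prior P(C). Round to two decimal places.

P(C) = 0.39

In odds form, posterior odds = prior odds × likelihood ratio, so prior odds = posterior odds ÷ LR.
Posterior odds = 0.698/(1−0.698) = 2.3113. LR = 0.83/0.23 = 3.6087.
Prior odds = 2.3113/3.6087 = 0.6405, so P(C) = 0.6405/(1+0.6405) ≈ 0.39.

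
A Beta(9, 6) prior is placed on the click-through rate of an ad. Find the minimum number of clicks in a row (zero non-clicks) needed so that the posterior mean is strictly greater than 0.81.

After k clicks and 0 non-clicks the posterior is Beta(9+k, 6), with mean (9+k)/(9+6+k).
Set (9+k)/(15+k) > 0.81 and solve: k > (0.81·15 − 9)/(1 − 0.81) = 16.579.
The smallest integer exceeding 16.579 is 17.

k = 17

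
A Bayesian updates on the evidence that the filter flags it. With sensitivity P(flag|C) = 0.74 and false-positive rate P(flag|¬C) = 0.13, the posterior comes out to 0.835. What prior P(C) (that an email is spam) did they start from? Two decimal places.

Bayes' rule in odds form gives O(C|E) = O(C)·[P(E|C)/P(E|¬C)], hence O(C) = O(C|E)/LR.
Posterior odds = 0.835/(1−0.835) = 5.0606. LR = 0.74/0.13 = 5.6923.
Prior odds = 5.0606/5.6923 = 0.8890, so P(C) = 0.8890/(1+0.8890) ≈ 0.47.

P(C) = 0.47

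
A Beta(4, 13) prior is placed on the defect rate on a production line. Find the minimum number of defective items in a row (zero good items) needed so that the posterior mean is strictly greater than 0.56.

k = 13

After k defective items and 0 good items the posterior is Beta(4+k, 13), with mean (4+k)/(4+13+k).
Set (4+k)/(17+k) > 0.56 and solve: k > (0.56·17 − 4)/(1 − 0.56) = 12.545.
The smallest integer exceeding 12.545 is 13, and checking k=13: (17)/(30) = 0.5667 > 0.56.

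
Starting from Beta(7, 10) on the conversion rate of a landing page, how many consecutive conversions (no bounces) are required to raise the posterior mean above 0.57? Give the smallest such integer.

After k conversions and 0 bounces the posterior is Beta(7+k, 10), with mean (7+k)/(7+10+k).
Set (7+k)/(17+k) > 0.57 and solve: k > (0.57·17 − 7)/(1 − 0.57) = 6.256.
The smallest integer exceeding 6.256 is 7, and checking k=7: (14)/(24) = 0.5833 > 0.57.

k = 7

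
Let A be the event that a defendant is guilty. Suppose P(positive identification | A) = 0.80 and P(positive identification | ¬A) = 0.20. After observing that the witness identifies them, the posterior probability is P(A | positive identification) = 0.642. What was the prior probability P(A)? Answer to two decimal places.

P(A) = 0.31

In odds form, posterior odds = prior odds × likelihood ratio, so prior odds = posterior odds ÷ LR.
Posterior odds = 0.642/(1−0.642) = 1.7933. LR = 0.80/0.20 = 4.0000.
Prior odds = 1.7933/4.0000 = 0.4483, so P(A) = 0.4483/(1+0.4483) ≈ 0.31.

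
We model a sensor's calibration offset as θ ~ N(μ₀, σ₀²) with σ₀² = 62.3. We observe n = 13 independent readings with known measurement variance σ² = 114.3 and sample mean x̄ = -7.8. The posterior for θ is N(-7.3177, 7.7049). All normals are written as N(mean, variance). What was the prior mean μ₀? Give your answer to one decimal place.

With known observation variance, the Normal–Normal posterior has precision τ_n = τ₀ + n/σ² and mean μ_n = (τ₀μ₀ + (n/σ²)x̄)/τ_n.
Here τ₀ = 1/62.3 = 0.016051 and τ_data = 13/114.3 = 0.113736, so τ_n = 0.129787.
Rearranging for μ₀: μ₀ = (μ_n·τ_n − τ_data·x̄)/τ₀ = (-7.3177·0.129787 − 0.113736·-7.8) / 0.016051 = -0.062602/0.016051 ≈ -3.9.

μ₀ = -3.9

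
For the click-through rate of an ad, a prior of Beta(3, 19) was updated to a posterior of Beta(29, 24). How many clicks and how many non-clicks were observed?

26 clicks and 5 non-clicks

Beta is conjugate to the binomial likelihood: posterior = Beta(α+s, β+f).
Match parameters: s=29−3=26, f=24−19=5.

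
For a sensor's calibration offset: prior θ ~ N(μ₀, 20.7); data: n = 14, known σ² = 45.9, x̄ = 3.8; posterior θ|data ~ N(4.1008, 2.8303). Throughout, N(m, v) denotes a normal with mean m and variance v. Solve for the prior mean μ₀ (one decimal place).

μ₀ = 6.0

The posterior mean is a precision-weighted average: μ_n = (τ₀μ₀ + τ_data·x̄)/(τ₀+τ_data), with τ₀=1/σ₀² and τ_data=n/σ².
Here τ₀ = 1/20.7 = 0.048309 and τ_data = 14/45.9 = 0.305011, so τ_n = 0.353320.
Rearranging for μ₀: μ₀ = (μ_n·τ_n − τ_data·x̄)/τ₀ = (4.1008·0.353320 − 0.305011·3.8) / 0.048309 = 0.289853/0.048309 ≈ 6.0.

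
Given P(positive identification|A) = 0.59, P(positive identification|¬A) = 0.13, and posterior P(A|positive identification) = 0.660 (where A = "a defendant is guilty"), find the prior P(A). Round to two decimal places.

P(A) = 0.30

In odds form, posterior odds = prior odds × likelihood ratio, so prior odds = posterior odds ÷ LR.
Posterior odds = 0.660/(1−0.660) = 1.9412. LR = 0.59/0.13 = 4.5385.
Prior odds = 1.9412/4.5385 = 0.4277, so P(A) = 0.4277/(1+0.4277) ≈ 0.30.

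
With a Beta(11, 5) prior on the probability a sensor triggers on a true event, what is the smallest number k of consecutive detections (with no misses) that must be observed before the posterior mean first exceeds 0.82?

After k detections and 0 misses the posterior is Beta(11+k, 5), with mean (11+k)/(11+5+k).
Set (11+k)/(16+k) > 0.82 and solve: k > (0.82·16 − 11)/(1 − 0.82) = 11.778.
The smallest integer exceeding 11.778 is 12.

k = 12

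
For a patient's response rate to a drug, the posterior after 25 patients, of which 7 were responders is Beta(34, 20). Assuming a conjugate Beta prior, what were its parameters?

Beta is conjugate to the binomial likelihood: posterior = Beta(α+s, β+f).
So α = 34 − 7 = 27 and β = 20 − 18 = 2.

Beta(27, 2)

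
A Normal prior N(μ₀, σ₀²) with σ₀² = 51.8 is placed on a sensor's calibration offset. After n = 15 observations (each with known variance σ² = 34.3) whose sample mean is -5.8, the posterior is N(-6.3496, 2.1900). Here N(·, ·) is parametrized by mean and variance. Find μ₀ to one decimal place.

The posterior mean is a precision-weighted average: μ_n = (τ₀μ₀ + τ_data·x̄)/(τ₀+τ_data), with τ₀=1/σ₀² and τ_data=n/σ².
Here τ₀ = 1/51.8 = 0.019305 and τ_data = 15/34.3 = 0.437318, so τ_n = 0.456623.
Rearranging for μ₀: μ₀ = (μ_n·τ_n − τ_data·x̄)/τ₀ = (-6.3496·0.456623 − 0.437318·-5.8) / 0.019305 = -0.362929/0.019305 ≈ -18.8.

μ₀ = -18.8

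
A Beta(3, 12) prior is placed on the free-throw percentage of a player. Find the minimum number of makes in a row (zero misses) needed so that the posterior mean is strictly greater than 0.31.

k = 3

After k makes and 0 misses the posterior is Beta(3+k, 12), with mean (3+k)/(3+12+k).
Set (3+k)/(15+k) > 0.31 and solve: k > (0.31·15 − 3)/(1 − 0.31) = 2.391.
The smallest integer exceeding 2.391 is 3.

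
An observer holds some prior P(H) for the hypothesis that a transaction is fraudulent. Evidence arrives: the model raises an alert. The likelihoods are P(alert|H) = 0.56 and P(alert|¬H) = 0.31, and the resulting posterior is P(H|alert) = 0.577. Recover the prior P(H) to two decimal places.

P(H) = 0.43

Bayes' rule in odds form gives O(H|E) = O(H)·[P(E|H)/P(E|¬H)], hence O(H) = O(H|E)/LR.
Posterior odds = 0.577/(1−0.577) = 1.3641. LR = 0.56/0.31 = 1.8065.
Prior odds = 1.3641/1.8065 = 0.7551, so P(H) = 0.7551/(1+0.7551) ≈ 0.43.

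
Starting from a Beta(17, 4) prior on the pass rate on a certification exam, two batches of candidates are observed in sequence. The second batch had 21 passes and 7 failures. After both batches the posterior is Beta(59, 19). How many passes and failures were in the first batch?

21 passes and 8 failures

Sequential conjugate updates are equivalent to a single update on the pooled data, so total successes = posterior α − prior α and total failures = posterior β − prior β.
Total across both batches: 59−17=42 passes, 19−4=15 failures.
Subtract the second batch: 42−21=21 passes and 15−7=8 failures.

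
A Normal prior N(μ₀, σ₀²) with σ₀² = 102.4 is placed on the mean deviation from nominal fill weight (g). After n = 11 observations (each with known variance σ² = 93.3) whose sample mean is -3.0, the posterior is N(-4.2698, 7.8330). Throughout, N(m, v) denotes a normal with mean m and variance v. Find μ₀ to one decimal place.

With known observation variance, the Normal–Normal posterior has precision τ_n = τ₀ + n/σ² and mean μ_n = (τ₀μ₀ + (n/σ²)x̄)/τ_n.
Here τ₀ = 1/102.4 = 0.009766 and τ_data = 11/93.3 = 0.117899, so τ_n = 0.127665.
Rearranging for μ₀: μ₀ = (μ_n·τ_n − τ_data·x̄)/τ₀ = (-4.2698·0.127665 − 0.117899·-3.0) / 0.009766 = -0.191407/0.009766 ≈ -19.6.

μ₀ = -19.6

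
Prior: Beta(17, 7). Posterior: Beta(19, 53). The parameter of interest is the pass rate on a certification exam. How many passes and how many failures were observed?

Under Beta–binomial conjugacy the posterior parameters are (α+s, β+f).
Match parameters: s=19−17=2, f=53−7=46.

2 passes and 46 failures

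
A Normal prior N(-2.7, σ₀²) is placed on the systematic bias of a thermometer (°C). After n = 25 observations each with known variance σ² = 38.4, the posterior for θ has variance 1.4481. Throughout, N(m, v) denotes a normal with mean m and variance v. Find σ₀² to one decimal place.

For the Normal–Normal model with known σ², precisions add: τ_n = τ₀ + n/σ².
So 1/σ₀² = 1/1.4481 − 25/38.4 = 0.690560 − 0.651042 = 0.039518.
Hence σ₀² = 1/0.039518 ≈ 25.3.

σ₀² = 25.3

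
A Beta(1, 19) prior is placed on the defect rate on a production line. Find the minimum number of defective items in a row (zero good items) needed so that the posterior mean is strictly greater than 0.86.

After k defective items and 0 good items the posterior is Beta(1+k, 19), with mean (1+k)/(1+19+k).
Set (1+k)/(20+k) > 0.86 and solve: k > (0.86·20 − 1)/(1 − 0.86) = 115.714.
The smallest integer exceeding 115.714 is 116, and checking k=116: (117)/(136) = 0.8603 > 0.86.

k = 116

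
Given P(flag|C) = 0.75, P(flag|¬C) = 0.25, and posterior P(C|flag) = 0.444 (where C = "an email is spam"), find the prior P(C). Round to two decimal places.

P(C) = 0.21

In odds form, posterior odds = prior odds × likelihood ratio, so prior odds = posterior odds ÷ LR.
Posterior odds = 0.444/(1−0.444) = 0.7986. LR = 0.75/0.25 = 3.0000.
Prior odds = 0.7986/3.0000 = 0.2662, so P(C) = 0.2662/(1+0.2662) ≈ 0.21.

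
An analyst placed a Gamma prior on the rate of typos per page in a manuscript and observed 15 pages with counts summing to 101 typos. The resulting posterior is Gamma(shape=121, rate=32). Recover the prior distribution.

Gamma(shape=20, rate=17)

A Gamma(α, β) prior (rate parametrization) on a Poisson rate with n observations summing to S gives posterior Gamma(α+S, β+n).
So α = 121 − 101 = 20 and β = 32 − 15 = 17.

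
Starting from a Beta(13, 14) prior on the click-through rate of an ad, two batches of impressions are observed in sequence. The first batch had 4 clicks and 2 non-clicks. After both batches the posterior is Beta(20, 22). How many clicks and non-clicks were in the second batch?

3 clicks and 6 non-clicks

Sequential conjugate updates are equivalent to a single update on the pooled data, so total successes = posterior α − prior α and total failures = posterior β − prior β.
Total across both batches: 20−13=7 clicks, 22−14=8 non-clicks.
Subtract the first batch: 7−4=3 clicks and 8−2=6 non-clicks.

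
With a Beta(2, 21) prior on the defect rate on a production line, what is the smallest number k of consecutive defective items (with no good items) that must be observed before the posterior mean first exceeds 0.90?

k = 188

After k defective items and 0 good items the posterior is Beta(2+k, 21), with mean (2+k)/(2+21+k).
Set (2+k)/(23+k) > 0.90 and solve: k > (0.90·23 − 2)/(1 − 0.90) = 187.000.
The smallest integer exceeding 187.000 is 188.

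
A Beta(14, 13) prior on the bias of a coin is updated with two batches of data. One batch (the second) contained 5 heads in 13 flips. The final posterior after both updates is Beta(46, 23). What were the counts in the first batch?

27 heads and 2 tails

Sequential conjugate updates are equivalent to a single update on the pooled data, so total successes = posterior α − prior α and total failures = posterior β − prior β.
Total across both batches: 46−14=32 heads, 23−13=10 tails.
Subtract the second batch: 32−5=27 heads and 10−8=2 tails.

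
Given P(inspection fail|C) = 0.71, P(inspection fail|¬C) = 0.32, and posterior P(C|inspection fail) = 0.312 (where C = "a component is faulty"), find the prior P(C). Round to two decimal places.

Bayes' rule in odds form gives O(C|E) = O(C)·[P(E|C)/P(E|¬C)], hence O(C) = O(C|E)/LR.
Posterior odds = 0.312/(1−0.312) = 0.4535. LR = 0.71/0.32 = 2.2188.
Prior odds = 0.4535/2.2188 = 0.2044, so P(C) = 0.2044/(1+0.2044) ≈ 0.17.

P(C) = 0.17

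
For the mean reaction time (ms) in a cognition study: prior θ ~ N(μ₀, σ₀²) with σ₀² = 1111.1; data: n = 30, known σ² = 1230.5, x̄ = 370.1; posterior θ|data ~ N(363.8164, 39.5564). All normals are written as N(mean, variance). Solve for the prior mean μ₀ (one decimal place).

μ₀ = 193.6

The posterior mean is a precision-weighted average: μ_n = (τ₀μ₀ + τ_data·x̄)/(τ₀+τ_data), with τ₀=1/σ₀² and τ_data=n/σ².
Here τ₀ = 1/1111.1 = 0.000900 and τ_data = 30/1230.5 = 0.024380, so τ_n = 0.025280.
Rearranging for μ₀: μ₀ = (μ_n·τ_n − τ_data·x̄)/τ₀ = (363.8164·0.025280 − 0.024380·370.1) / 0.000900 = 0.174241/0.000900 ≈ 193.6.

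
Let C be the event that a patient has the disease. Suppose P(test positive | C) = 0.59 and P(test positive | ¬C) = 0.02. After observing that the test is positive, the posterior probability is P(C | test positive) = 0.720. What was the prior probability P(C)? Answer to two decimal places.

P(C) = 0.08

Bayes' rule in odds form gives O(C|E) = O(C)·[P(E|C)/P(E|¬C)], hence O(C) = O(C|E)/LR.
Posterior odds = 0.720/(1−0.720) = 2.5714. LR = 0.59/0.02 = 29.5000.
Prior odds = 2.5714/29.5000 = 0.0872, so P(C) = 0.0872/(1+0.0872) ≈ 0.08.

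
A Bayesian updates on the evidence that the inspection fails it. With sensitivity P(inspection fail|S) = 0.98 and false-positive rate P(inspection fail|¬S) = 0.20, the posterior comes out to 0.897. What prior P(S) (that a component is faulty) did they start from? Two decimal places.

P(S) = 0.64

In odds form, posterior odds = prior odds × likelihood ratio, so prior odds = posterior odds ÷ LR.
Posterior odds = 0.897/(1−0.897) = 8.7087. LR = 0.98/0.20 = 4.9000.
Prior odds = 8.7087/4.9000 = 1.7773, so P(S) = 1.7773/(1+1.7773) ≈ 0.64.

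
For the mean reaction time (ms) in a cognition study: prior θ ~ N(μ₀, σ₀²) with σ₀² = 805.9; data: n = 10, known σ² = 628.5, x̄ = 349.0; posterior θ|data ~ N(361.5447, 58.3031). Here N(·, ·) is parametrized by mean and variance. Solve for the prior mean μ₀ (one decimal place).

The posterior mean is a precision-weighted average: μ_n = (τ₀μ₀ + τ_data·x̄)/(τ₀+τ_data), with τ₀=1/σ₀² and τ_data=n/σ².
Here τ₀ = 1/805.9 = 0.001241 and τ_data = 10/628.5 = 0.015911, so τ_n = 0.017152.
Rearranging for μ₀: μ₀ = (μ_n·τ_n − τ_data·x̄)/τ₀ = (361.5447·0.017152 − 0.015911·349.0) / 0.001241 = 0.648276/0.001241 ≈ 522.4.

μ₀ = 522.4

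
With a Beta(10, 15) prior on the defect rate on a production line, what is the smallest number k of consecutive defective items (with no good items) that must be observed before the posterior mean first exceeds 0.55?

k = 9

After k defective items and 0 good items the posterior is Beta(10+k, 15), with mean (10+k)/(10+15+k).
Set (10+k)/(25+k) > 0.55 and solve: k > (0.55·25 − 10)/(1 − 0.55) = 8.333.
The smallest integer exceeding 8.333 is 9.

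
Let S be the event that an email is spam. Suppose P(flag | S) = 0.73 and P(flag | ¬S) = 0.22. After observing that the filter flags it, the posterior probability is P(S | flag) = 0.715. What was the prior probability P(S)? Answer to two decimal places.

In odds form, posterior odds = prior odds × likelihood ratio, so prior odds = posterior odds ÷ LR.
Posterior odds = 0.715/(1−0.715) = 2.5088. LR = 0.73/0.22 = 3.3182.
Prior odds = 2.5088/3.3182 = 0.7561, so P(S) = 0.7561/(1+0.7561) ≈ 0.43.

P(S) = 0.43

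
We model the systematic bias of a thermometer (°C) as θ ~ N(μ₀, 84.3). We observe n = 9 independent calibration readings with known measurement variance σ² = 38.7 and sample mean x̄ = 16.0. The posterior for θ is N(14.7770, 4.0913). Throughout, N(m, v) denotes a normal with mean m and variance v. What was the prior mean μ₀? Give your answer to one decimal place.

The posterior mean is a precision-weighted average: μ_n = (τ₀μ₀ + τ_data·x̄)/(τ₀+τ_data), with τ₀=1/σ₀² and τ_data=n/σ².
Here τ₀ = 1/84.3 = 0.011862 and τ_data = 9/38.7 = 0.232558, so τ_n = 0.244420.
Rearranging for μ₀: μ₀ = (μ_n·τ_n − τ_data·x̄)/τ₀ = (14.7770·0.244420 − 0.232558·16.0) / 0.011862 = -0.109134/0.011862 ≈ -9.2.

μ₀ = -9.2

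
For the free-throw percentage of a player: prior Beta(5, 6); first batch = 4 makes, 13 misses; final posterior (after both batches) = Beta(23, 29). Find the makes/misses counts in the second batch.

14 makes and 10 misses

Sequential conjugate updates are equivalent to a single update on the pooled data, so total successes = posterior α − prior α and total failures = posterior β − prior β.
Total across both batches: 23−5=18 makes, 29−6=23 misses.
Subtract the first batch: 18−4=14 makes and 23−13=10 misses.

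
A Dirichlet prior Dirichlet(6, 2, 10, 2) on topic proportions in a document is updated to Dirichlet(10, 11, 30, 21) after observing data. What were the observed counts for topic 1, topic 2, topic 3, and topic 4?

counts (4, 9, 20, 19)

For a Dirichlet(α) prior with multinomial counts c, the posterior is Dirichlet(α + c) componentwise.
Counts are posterior − prior componentwise: 10−6=4, 11−2=9, 30−10=20, 21−2=19.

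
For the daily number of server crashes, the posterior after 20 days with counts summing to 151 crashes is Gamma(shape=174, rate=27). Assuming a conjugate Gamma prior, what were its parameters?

A Gamma(α, β) prior (rate parametrization) on a Poisson rate with n observations summing to S gives posterior Gamma(α+S, β+n).
So α = 174 − 151 = 23 and β = 27 − 20 = 7.

Gamma(shape=23, rate=7)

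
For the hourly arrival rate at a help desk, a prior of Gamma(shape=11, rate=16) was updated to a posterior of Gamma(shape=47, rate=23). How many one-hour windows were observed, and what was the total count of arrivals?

n = 7 one-hour windows with total 36 arrivals

A Gamma(α, β) prior (rate parametrization) on a Poisson rate with n observations summing to S gives posterior Gamma(α+S, β+n).
Matching: Σxᵢ = 47 − 11 = 36 and n = 23 − 16 = 7.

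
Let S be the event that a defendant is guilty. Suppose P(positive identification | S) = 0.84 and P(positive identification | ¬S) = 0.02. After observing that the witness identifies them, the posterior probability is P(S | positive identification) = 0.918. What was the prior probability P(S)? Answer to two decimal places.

P(S) = 0.21

Bayes' rule in odds form gives O(S|E) = O(S)·[P(E|S)/P(E|¬S)], hence O(S) = O(S|E)/LR.
Posterior odds = 0.918/(1−0.918) = 11.1951. LR = 0.84/0.02 = 42.0000.
Prior odds = 11.1951/42.0000 = 0.2666, so P(S) = 0.2666/(1+0.2666) ≈ 0.21.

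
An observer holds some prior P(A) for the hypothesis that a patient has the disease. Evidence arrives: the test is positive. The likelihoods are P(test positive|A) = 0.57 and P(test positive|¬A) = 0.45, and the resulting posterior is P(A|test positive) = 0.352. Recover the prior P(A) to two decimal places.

P(A) = 0.30

Bayes' rule in odds form gives O(A|E) = O(A)·[P(E|A)/P(E|¬A)], hence O(A) = O(A|E)/LR.
Posterior odds = 0.352/(1−0.352) = 0.5432. LR = 0.57/0.45 = 1.2667.
Prior odds = 0.5432/1.2667 = 0.4288, so P(A) = 0.4288/(1+0.4288) ≈ 0.30.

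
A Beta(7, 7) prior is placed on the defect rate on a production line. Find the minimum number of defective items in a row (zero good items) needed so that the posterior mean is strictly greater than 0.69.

After k defective items and 0 good items the posterior is Beta(7+k, 7), with mean (7+k)/(7+7+k).
Set (7+k)/(14+k) > 0.69 and solve: k > (0.69·14 − 7)/(1 − 0.69) = 8.581.
The smallest integer exceeding 8.581 is 9, and checking k=9: (16)/(23) = 0.6957 > 0.69.

k = 9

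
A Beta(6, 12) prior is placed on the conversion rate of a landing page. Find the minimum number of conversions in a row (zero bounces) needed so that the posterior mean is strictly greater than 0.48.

k = 6

After k conversions and 0 bounces the posterior is Beta(6+k, 12), with mean (6+k)/(6+12+k).
Set (6+k)/(18+k) > 0.48 and solve: k > (0.48·18 − 6)/(1 − 0.48) = 5.077.
The smallest integer exceeding 5.077 is 6.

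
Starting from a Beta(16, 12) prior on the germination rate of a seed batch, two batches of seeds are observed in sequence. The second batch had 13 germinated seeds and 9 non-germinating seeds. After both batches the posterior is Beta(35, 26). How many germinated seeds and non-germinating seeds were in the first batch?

Because Beta–binomial updating is additive in the counts, the combined data contributed (α_post−α_prior, β_post−β_prior) successes and failures.
Total across both batches: 35−16=19 germinated seeds, 26−12=14 non-germinating seeds.
Subtract the second batch: 19−13=6 germinated seeds and 14−9=5 non-germinating seeds.

6 germinated seeds and 5 non-germinating seeds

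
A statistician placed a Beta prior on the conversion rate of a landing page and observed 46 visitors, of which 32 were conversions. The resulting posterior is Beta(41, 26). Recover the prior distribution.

Beta(9, 12)

Beta is conjugate to the binomial likelihood: posterior = Beta(α+s, β+f).
Subtract the data counts: 41−32=9, 26−14=12.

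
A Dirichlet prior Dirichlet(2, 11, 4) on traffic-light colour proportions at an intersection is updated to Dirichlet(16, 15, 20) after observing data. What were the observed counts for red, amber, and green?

counts (14, 4, 16)

For a Dirichlet(α) prior with multinomial counts c, the posterior is Dirichlet(α + c) componentwise.
Counts are posterior − prior componentwise: 16−2=14, 15−11=4, 20−4=16.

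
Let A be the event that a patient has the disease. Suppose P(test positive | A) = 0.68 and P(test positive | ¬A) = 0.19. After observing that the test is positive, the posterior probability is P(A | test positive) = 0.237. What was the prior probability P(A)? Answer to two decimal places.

In odds form, posterior odds = prior odds × likelihood ratio, so prior odds = posterior odds ÷ LR.
Posterior odds = 0.237/(1−0.237) = 0.3106. LR = 0.68/0.19 = 3.5789.
Prior odds = 0.3106/3.5789 = 0.0868, so P(A) = 0.0868/(1+0.0868) ≈ 0.08.

P(A) = 0.08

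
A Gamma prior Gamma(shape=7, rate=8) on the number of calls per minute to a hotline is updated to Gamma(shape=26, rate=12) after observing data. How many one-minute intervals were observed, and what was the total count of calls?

A Gamma(α, β) prior (rate parametrization) on a Poisson rate with n observations summing to S gives posterior Gamma(α+S, β+n).
Matching: Σxᵢ = 26 − 7 = 19 and n = 12 − 8 = 4.

n = 4 one-minute intervals with total 19 calls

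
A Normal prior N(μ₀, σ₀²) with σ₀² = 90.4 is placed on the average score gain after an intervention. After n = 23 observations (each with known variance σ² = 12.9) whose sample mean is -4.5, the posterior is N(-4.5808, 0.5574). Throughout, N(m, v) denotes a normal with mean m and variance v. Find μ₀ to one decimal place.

With known observation variance, the Normal–Normal posterior has precision τ_n = τ₀ + n/σ² and mean μ_n = (τ₀μ₀ + (n/σ²)x̄)/τ_n.
Here τ₀ = 1/90.4 = 0.011062 and τ_data = 23/12.9 = 1.782946, so τ_n = 1.794008.
Rearranging for μ₀: μ₀ = (μ_n·τ_n − τ_data·x̄)/τ₀ = (-4.5808·1.794008 − 1.782946·-4.5) / 0.011062 = -0.194735/0.011062 ≈ -17.6.

μ₀ = -17.6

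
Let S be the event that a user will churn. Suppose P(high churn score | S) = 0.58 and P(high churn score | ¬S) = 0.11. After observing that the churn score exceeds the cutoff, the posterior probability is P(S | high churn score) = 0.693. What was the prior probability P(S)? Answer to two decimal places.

P(S) = 0.30

Bayes' rule in odds form gives O(S|E) = O(S)·[P(E|S)/P(E|¬S)], hence O(S) = O(S|E)/LR.
Posterior odds = 0.693/(1−0.693) = 2.2573. LR = 0.58/0.11 = 5.2727.
Prior odds = 2.2573/5.2727 = 0.4281, so P(S) = 0.4281/(1+0.4281) ≈ 0.30.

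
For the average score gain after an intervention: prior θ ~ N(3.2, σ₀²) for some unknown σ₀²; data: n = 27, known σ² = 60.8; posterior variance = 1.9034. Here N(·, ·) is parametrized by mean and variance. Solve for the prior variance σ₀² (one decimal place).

For the Normal–Normal model with known σ², precisions add: τ_n = τ₀ + n/σ².
So 1/σ₀² = 1/1.9034 − 27/60.8 = 0.525376 − 0.444079 = 0.081297.
Hence σ₀² = 1/0.081297 ≈ 12.3.

σ₀² = 12.3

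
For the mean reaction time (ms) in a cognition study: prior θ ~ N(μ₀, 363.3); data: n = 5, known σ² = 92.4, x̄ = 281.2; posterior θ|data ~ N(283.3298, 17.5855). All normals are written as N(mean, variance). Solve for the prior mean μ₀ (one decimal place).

The posterior mean is a precision-weighted average: μ_n = (τ₀μ₀ + τ_data·x̄)/(τ₀+τ_data), with τ₀=1/σ₀² and τ_data=n/σ².
Here τ₀ = 1/363.3 = 0.002753 and τ_data = 5/92.4 = 0.054113, so τ_n = 0.056866.
Rearranging for μ₀: μ₀ = (μ_n·τ_n − τ_data·x̄)/τ₀ = (283.3298·0.056866 − 0.054113·281.2) / 0.002753 = 0.895257/0.002753 ≈ 325.2.

μ₀ = 325.2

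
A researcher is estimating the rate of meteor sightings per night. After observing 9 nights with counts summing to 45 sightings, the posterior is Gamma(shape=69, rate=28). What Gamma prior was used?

A Gamma(α, β) prior (rate parametrization) on a Poisson rate with n observations summing to S gives posterior Gamma(α+S, β+n).
So α = 69 − 45 = 24 and β = 28 − 9 = 19.

Gamma(shape=24, rate=19)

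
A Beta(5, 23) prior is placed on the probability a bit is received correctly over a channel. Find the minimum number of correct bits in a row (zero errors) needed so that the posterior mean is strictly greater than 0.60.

After k correct bits and 0 errors the posterior is Beta(5+k, 23), with mean (5+k)/(5+23+k).
Set (5+k)/(28+k) > 0.60 and solve: k > (0.60·28 − 5)/(1 − 0.60) = 29.500.
The smallest integer exceeding 29.500 is 30, and checking k=30: (35)/(58) = 0.6034 > 0.60.

k = 30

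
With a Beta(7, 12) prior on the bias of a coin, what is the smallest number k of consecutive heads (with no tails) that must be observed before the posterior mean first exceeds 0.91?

After k heads and 0 tails the posterior is Beta(7+k, 12), with mean (7+k)/(7+12+k).
Set (7+k)/(19+k) > 0.91 and solve: k > (0.91·19 − 7)/(1 − 0.91) = 114.333.
The smallest integer exceeding 114.333 is 115, and checking k=115: (122)/(134) = 0.9104 > 0.91.

k = 115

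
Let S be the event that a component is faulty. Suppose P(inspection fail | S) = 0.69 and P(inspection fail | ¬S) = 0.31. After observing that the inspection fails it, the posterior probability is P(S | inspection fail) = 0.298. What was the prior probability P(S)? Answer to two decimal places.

P(S) = 0.16

In odds form, posterior odds = prior odds × likelihood ratio, so prior odds = posterior odds ÷ LR.
Posterior odds = 0.298/(1−0.298) = 0.4245. LR = 0.69/0.31 = 2.2258.
Prior odds = 0.4245/2.2258 = 0.1907, so P(S) = 0.1907/(1+0.1907) ≈ 0.16.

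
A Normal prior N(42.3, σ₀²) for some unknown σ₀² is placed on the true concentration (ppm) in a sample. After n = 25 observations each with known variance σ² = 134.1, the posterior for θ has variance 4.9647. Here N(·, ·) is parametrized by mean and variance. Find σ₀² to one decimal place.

σ₀² = 66.7

Posterior precision equals prior precision plus data precision: 1/σ_n² = 1/σ₀² + n/σ².
So 1/σ₀² = 1/4.9647 − 25/134.1 = 0.201422 − 0.186428 = 0.014994.
Hence σ₀² = 1/0.014994 ≈ 66.7.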